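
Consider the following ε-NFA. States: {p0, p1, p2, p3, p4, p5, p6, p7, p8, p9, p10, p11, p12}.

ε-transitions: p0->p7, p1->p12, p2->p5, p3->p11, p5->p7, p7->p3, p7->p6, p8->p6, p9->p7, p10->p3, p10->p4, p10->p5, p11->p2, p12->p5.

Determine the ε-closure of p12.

{p2, p3, p5, p6, p7, p11, p12}

Start with {p12}.
From p12 via ε: add p5.
From p5 via ε: add p7.
From p7 via ε: add p3, p6.
From p3 via ε: add p11.
From p11 via ε: add p2.
No new states can be added; the closed set is {p2, p3, p5, p6, p7, p11, p12}.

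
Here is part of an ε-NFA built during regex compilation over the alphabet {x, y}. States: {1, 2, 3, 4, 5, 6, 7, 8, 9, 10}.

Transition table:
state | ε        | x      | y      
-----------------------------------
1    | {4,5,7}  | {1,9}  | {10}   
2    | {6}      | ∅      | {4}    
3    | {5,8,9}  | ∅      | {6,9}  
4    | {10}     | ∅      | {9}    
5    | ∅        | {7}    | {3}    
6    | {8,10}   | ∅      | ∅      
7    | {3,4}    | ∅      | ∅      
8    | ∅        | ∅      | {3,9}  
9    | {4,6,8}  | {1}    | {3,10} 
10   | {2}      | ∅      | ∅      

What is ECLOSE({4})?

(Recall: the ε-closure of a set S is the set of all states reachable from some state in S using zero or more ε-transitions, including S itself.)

{2, 4, 6, 8, 10}

Start with {4}.
From 4 via ε: add 10.
From 10 via ε: add 2.
From 2 via ε: add 6.
From 6 via ε: add 8.
No new states can be added; the closed set is {2, 4, 6, 8, 10}.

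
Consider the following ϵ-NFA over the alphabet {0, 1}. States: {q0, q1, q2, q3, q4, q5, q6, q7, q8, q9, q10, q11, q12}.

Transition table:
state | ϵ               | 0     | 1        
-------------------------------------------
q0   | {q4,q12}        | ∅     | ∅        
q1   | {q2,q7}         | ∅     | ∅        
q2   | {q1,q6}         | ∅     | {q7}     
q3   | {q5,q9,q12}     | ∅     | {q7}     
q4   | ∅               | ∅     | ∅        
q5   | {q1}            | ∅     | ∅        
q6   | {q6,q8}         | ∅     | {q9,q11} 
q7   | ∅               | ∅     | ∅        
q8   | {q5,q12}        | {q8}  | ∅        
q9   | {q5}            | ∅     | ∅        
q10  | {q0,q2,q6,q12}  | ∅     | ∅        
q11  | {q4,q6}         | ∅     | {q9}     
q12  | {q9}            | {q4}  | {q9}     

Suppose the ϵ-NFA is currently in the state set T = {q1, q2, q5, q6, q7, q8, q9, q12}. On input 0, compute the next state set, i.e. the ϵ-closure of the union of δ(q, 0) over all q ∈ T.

q8 on 0 → {q8}.
q12 on 0 → {q4}.
No 0-transition from q1, q2, q5, q6, q7, q9.
Union after reading 0: {q4, q8}.
Now take the ϵ-closure:
From q8 via ϵ: add q5, q12.
From q5 via ϵ: add q1.
From q12 via ϵ: add q9.
From q1 via ϵ: add q2, q7.
From q2 via ϵ: add q6.
No new states can be added; the closed set is {q1, q2, q4, q5, q6, q7, q8, q9, q12}.

{q1, q2, q4, q5, q6, q7, q8, q9, q12}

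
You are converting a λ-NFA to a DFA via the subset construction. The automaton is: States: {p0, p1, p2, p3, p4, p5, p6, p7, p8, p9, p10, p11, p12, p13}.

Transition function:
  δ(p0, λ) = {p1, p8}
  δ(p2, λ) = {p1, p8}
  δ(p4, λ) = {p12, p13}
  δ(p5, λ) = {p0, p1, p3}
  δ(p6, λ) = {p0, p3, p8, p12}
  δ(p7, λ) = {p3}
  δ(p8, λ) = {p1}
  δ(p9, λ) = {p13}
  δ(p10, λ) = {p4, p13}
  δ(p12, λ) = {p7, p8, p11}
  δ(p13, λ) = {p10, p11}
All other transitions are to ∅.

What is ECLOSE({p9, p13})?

{p1, p3, p4, p7, p8, p9, p10, p11, p12, p13}

Start with {p9, p13}.
From p13 via λ: add p10, p11.
From p10 via λ: add p4.
From p4 via λ: add p12.
From p12 via λ: add p7, p8.
From p7 via λ: add p3.
From p8 via λ: add p1.
No new states can be added; the closed set is {p1, p3, p4, p7, p8, p9, p10, p11, p12, p13}.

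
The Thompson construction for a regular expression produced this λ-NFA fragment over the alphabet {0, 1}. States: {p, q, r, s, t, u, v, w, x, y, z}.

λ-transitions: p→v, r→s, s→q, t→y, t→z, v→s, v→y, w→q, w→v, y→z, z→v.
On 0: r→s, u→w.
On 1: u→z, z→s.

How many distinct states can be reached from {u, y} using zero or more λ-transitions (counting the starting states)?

Start with {u, y}.
From y via λ: add z.
From z via λ: add v.
From v via λ: add s.
From s via λ: add q.
λ-closure = {q, s, u, v, y, z}, which has 6 states.

6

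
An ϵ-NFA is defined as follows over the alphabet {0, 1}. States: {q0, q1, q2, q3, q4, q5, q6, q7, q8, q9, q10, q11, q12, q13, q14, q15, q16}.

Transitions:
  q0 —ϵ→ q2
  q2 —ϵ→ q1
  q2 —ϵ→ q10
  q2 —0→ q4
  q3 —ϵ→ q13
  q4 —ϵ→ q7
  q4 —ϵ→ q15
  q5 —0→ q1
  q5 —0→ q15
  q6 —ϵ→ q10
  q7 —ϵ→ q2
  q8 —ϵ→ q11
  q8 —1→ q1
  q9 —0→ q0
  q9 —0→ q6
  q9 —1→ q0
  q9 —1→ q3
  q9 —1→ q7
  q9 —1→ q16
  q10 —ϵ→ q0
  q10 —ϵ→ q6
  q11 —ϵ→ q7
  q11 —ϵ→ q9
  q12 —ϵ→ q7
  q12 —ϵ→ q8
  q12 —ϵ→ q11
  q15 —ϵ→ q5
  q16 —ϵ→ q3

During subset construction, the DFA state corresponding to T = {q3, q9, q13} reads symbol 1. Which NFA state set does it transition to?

q9 on 1 → {q0, q3, q7, q16}.
No 1-transition from q3, q13.
Union after reading 1: {q0, q3, q7, q16}.
Now take the ϵ-closure:
From q0 via ϵ: add q2.
From q3 via ϵ: add q13.
From q2 via ϵ: add q1, q10.
From q10 via ϵ: add q6.
No new states can be added; the closed set is {q0, q1, q2, q3, q6, q7, q10, q13, q16}.

{q0, q1, q2, q3, q6, q7, q10, q13, q16}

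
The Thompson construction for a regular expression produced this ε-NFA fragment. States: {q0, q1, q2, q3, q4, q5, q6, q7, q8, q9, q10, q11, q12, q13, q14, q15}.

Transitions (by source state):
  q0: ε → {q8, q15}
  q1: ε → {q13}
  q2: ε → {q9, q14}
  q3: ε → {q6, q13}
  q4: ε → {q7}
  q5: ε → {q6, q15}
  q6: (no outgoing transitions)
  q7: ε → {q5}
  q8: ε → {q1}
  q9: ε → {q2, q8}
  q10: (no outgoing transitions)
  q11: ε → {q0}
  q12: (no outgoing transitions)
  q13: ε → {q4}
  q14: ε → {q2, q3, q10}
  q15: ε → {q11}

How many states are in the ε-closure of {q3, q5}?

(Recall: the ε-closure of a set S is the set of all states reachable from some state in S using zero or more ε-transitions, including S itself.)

Start with {q3, q5}.
From q3 via ε: add q6, q13.
From q5 via ε: add q15.
From q13 via ε: add q4.
From q15 via ε: add q11.
From q4 via ε: add q7.
From q11 via ε: add q0.
From q0 via ε: add q8.
From q8 via ε: add q1.
ε-closure = {q0, q1, q3, q4, q5, q6, q7, q8, q11, q13, q15}, which has 11 states.

11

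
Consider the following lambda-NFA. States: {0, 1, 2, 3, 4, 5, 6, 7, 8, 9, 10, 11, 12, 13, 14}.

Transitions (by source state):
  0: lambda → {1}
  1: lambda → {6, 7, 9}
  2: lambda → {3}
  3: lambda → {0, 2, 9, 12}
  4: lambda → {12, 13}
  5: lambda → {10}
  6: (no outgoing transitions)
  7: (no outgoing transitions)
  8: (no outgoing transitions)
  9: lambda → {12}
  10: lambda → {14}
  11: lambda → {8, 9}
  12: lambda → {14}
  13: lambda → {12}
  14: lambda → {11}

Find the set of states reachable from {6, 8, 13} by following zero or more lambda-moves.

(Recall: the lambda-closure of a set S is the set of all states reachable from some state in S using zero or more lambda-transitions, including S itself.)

{6, 8, 9, 11, 12, 13, 14}

Start with {6, 8, 13}.
From 13 via lambda: add 12.
From 12 via lambda: add 14.
From 14 via lambda: add 11.
From 11 via lambda: add 9.
No new states can be added; the closed set is {6, 8, 9, 11, 12, 13, 14}.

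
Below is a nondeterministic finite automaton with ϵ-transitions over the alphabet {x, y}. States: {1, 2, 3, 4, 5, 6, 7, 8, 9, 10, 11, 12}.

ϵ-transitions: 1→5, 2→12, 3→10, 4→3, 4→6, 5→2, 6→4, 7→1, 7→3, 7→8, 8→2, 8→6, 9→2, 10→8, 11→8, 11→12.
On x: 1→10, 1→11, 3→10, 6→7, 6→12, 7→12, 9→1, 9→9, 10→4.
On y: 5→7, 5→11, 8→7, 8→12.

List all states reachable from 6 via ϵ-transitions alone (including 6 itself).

{2, 3, 4, 6, 8, 10, 12}

Start with {6}.
From 6 via ϵ: add 4.
From 4 via ϵ: add 3.
From 3 via ϵ: add 10.
From 10 via ϵ: add 8.
From 8 via ϵ: add 2.
From 2 via ϵ: add 12.
No new states can be added; the closed set is {2, 3, 4, 6, 8, 10, 12}.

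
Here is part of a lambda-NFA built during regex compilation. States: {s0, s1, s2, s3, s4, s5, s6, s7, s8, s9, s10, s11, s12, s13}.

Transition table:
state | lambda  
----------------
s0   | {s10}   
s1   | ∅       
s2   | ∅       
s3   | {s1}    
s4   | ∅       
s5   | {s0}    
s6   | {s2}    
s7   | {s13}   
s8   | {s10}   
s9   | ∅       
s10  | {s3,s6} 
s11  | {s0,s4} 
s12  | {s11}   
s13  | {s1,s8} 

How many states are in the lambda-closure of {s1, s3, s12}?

9

Start with {s1, s3, s12}.
From s12 via lambda: add s11.
From s11 via lambda: add s0, s4.
From s0 via lambda: add s10.
From s10 via lambda: add s6.
From s6 via lambda: add s2.
lambda-closure = {s0, s1, s2, s3, s4, s6, s10, s11, s12}, which has 9 states.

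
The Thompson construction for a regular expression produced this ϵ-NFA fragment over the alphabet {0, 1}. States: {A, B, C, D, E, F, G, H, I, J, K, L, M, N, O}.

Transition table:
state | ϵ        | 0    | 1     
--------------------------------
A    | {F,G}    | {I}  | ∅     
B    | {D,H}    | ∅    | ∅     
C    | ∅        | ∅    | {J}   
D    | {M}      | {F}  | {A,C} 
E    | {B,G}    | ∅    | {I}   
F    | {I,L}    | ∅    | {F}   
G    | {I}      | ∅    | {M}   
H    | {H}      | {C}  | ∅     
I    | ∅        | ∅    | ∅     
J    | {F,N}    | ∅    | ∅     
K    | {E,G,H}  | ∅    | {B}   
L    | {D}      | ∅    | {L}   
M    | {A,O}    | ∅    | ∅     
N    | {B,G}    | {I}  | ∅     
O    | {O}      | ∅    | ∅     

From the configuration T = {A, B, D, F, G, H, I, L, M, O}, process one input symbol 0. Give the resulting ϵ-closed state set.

A on 0 → {I}.
D on 0 → {F}.
H on 0 → {C}.
No 0-transition from B, F, G, I, L, M, O.
Union after reading 0: {C, F, I}.
Now take the ϵ-closure:
From F via ϵ: add L.
From L via ϵ: add D.
From D via ϵ: add M.
From M via ϵ: add A, O.
From A via ϵ: add G.
No new states can be added; the closed set is {A, C, D, F, G, I, L, M, O}.

{A, C, D, F, G, I, L, M, O}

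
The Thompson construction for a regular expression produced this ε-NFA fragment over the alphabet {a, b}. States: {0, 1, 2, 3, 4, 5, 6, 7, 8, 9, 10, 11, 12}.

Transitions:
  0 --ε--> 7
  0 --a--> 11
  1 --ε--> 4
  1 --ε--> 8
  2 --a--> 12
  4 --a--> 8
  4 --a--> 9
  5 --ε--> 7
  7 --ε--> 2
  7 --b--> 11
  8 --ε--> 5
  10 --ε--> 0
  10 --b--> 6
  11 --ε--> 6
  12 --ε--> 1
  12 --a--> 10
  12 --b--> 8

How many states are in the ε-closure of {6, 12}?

Start with {6, 12}.
From 12 via ε: add 1.
From 1 via ε: add 4, 8.
From 8 via ε: add 5.
From 5 via ε: add 7.
From 7 via ε: add 2.
ε-closure = {1, 2, 4, 5, 6, 7, 8, 12}, which has 8 states.

8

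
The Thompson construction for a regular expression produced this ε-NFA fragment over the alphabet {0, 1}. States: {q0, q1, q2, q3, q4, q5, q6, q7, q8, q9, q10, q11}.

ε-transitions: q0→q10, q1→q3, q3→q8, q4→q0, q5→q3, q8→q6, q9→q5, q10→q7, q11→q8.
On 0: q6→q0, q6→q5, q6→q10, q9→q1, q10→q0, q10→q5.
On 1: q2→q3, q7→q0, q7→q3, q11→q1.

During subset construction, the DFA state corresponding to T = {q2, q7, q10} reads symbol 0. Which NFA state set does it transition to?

q10 on 0 → {q0, q5}.
No 0-transition from q2, q7.
Union after reading 0: {q0, q5}.
Now take the ε-closure:
From q0 via ε: add q10.
From q5 via ε: add q3.
From q3 via ε: add q8.
From q10 via ε: add q7.
From q8 via ε: add q6.
No new states can be added; the closed set is {q0, q3, q5, q6, q7, q8, q10}.

{q0, q3, q5, q6, q7, q8, q10}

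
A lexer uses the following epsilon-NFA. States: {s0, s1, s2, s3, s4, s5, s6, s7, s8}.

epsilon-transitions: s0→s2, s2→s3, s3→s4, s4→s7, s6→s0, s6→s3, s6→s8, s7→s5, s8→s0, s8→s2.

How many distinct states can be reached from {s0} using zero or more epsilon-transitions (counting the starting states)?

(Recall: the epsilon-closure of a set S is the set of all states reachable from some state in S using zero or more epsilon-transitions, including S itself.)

6

Start with {s0}.
From s0 via epsilon: add s2.
From s2 via epsilon: add s3.
From s3 via epsilon: add s4.
From s4 via epsilon: add s7.
From s7 via epsilon: add s5.
epsilon-closure = {s0, s2, s3, s4, s5, s7}, which has 6 states.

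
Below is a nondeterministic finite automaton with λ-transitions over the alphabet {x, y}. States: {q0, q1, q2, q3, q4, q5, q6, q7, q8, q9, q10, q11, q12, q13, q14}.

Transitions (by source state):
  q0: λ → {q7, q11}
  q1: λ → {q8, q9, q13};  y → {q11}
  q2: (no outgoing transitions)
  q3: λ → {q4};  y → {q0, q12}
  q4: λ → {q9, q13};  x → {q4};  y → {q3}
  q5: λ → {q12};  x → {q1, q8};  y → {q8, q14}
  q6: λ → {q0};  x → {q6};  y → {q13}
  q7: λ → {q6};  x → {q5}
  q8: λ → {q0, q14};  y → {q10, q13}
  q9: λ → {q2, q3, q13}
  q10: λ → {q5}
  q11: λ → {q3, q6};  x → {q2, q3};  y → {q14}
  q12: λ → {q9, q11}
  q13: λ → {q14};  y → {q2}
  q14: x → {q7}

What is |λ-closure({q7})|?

10

Start with {q7}.
From q7 via λ: add q6.
From q6 via λ: add q0.
From q0 via λ: add q11.
From q11 via λ: add q3.
From q3 via λ: add q4.
From q4 via λ: add q9, q13.
From q9 via λ: add q2.
From q13 via λ: add q14.
λ-closure = {q0, q2, q3, q4, q6, q7, q9, q11, q13, q14}, which has 10 states.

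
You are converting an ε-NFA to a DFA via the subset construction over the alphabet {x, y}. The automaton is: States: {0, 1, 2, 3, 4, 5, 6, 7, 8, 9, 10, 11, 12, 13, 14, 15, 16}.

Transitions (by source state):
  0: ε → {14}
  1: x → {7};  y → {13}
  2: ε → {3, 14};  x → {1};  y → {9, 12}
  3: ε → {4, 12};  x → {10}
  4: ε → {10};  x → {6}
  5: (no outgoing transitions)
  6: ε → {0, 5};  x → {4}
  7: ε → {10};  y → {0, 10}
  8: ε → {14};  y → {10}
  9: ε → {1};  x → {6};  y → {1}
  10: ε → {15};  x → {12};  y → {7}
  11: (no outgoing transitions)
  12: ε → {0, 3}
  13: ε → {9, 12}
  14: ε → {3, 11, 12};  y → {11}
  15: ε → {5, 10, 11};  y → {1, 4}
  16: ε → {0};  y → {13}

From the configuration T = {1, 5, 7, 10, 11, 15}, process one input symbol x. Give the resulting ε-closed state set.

1 on x → {7}.
10 on x → {12}.
No x-transition from 5, 7, 11, 15.
Union after reading x: {7, 12}.
Now take the ε-closure:
From 7 via ε: add 10.
From 12 via ε: add 0, 3.
From 0 via ε: add 14.
From 3 via ε: add 4.
From 10 via ε: add 15.
From 14 via ε: add 11.
From 15 via ε: add 5.
No new states can be added; the closed set is {0, 3, 4, 5, 7, 10, 11, 12, 14, 15}.

{0, 3, 4, 5, 7, 10, 11, 12, 14, 15}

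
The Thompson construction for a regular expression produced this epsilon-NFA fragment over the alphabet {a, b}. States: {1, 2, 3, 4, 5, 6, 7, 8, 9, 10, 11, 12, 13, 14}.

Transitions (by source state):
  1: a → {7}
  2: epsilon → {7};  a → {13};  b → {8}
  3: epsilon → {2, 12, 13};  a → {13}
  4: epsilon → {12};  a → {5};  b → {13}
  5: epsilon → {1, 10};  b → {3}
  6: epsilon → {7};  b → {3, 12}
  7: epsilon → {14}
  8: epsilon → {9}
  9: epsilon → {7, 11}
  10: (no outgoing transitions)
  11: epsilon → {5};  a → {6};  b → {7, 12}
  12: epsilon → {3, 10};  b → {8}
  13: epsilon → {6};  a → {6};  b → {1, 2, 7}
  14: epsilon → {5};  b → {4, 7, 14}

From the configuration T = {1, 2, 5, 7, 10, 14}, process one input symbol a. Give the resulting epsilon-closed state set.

{1, 5, 6, 7, 10, 13, 14}

1 on a → {7}.
2 on a → {13}.
No a-transition from 5, 7, 10, 14.
Union after reading a: {7, 13}.
Now take the epsilon-closure:
From 7 via epsilon: add 14.
From 13 via epsilon: add 6.
From 14 via epsilon: add 5.
From 5 via epsilon: add 1, 10.
No new states can be added; the closed set is {1, 5, 6, 7, 10, 13, 14}.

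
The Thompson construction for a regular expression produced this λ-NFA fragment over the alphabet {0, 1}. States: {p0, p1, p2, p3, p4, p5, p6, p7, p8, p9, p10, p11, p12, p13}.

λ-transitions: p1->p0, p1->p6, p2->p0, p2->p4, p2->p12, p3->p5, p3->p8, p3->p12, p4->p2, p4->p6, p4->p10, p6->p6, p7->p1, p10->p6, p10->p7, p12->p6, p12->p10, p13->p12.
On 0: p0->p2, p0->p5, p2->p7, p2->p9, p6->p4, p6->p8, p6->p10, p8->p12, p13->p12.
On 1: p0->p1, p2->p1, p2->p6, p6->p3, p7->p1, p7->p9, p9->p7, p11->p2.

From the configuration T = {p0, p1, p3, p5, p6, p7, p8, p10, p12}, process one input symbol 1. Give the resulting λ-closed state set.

p0 on 1 → {p1}.
p6 on 1 → {p3}.
p7 on 1 → {p1, p9}.
No 1-transition from p1, p3, p5, p8, p10, p12.
Union after reading 1: {p1, p3, p9}.
Now take the λ-closure:
From p1 via λ: add p0, p6.
From p3 via λ: add p5, p8, p12.
From p12 via λ: add p10.
From p10 via λ: add p7.
No new states can be added; the closed set is {p0, p1, p3, p5, p6, p7, p8, p9, p10, p12}.

{p0, p1, p3, p5, p6, p7, p8, p9, p10, p12}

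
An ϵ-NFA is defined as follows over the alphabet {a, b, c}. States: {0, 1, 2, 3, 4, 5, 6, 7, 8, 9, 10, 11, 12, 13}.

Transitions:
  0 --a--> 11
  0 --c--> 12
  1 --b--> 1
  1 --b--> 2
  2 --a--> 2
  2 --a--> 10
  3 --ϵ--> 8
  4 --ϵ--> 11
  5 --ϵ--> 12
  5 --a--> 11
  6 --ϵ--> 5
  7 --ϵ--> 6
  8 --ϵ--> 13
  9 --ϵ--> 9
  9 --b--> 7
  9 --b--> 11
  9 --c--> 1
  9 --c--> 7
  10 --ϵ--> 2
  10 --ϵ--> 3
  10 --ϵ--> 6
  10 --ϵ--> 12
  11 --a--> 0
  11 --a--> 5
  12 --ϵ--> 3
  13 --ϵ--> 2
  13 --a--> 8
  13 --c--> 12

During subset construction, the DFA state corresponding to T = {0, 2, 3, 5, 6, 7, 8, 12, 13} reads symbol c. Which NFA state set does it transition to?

{2, 3, 8, 12, 13}

0 on c → {12}.
13 on c → {12}.
No c-transition from 2, 3, 5, 6, 7, 8, 12.
Union after reading c: {12}.
Now take the ϵ-closure:
From 12 via ϵ: add 3.
From 3 via ϵ: add 8.
From 8 via ϵ: add 13.
From 13 via ϵ: add 2.
No new states can be added; the closed set is {2, 3, 8, 12, 13}.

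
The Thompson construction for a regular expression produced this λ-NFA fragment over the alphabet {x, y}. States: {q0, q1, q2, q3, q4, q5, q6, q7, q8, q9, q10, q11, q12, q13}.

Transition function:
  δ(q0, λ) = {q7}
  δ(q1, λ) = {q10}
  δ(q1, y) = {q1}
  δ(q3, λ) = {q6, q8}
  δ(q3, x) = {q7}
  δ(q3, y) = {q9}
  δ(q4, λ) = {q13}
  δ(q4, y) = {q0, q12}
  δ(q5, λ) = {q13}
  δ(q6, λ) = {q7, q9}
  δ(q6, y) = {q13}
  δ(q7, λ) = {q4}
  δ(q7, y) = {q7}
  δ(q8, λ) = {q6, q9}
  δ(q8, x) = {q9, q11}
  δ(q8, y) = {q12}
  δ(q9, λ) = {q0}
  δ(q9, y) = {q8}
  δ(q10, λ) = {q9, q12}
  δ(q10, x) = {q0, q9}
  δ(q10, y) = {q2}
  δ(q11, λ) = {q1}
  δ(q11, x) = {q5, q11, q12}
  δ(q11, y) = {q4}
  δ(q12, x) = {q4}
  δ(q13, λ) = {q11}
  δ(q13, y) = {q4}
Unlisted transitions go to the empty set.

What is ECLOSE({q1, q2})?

Start with {q1, q2}.
From q1 via λ: add q10.
From q10 via λ: add q9, q12.
From q9 via λ: add q0.
From q0 via λ: add q7.
From q7 via λ: add q4.
From q4 via λ: add q13.
From q13 via λ: add q11.
No new states can be added; the closed set is {q0, q1, q2, q4, q7, q9, q10, q11, q12, q13}.

{q0, q1, q2, q4, q7, q9, q10, q11, q12, q13}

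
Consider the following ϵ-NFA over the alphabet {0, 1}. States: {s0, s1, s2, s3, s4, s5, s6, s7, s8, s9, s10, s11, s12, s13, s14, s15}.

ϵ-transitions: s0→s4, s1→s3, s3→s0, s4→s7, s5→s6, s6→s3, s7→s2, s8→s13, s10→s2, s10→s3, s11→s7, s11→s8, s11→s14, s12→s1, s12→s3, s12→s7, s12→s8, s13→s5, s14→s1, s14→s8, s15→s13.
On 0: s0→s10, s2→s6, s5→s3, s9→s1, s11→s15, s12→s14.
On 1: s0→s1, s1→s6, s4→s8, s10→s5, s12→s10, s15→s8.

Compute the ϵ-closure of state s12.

{s0, s1, s2, s3, s4, s5, s6, s7, s8, s12, s13}

Start with {s12}.
From s12 via ϵ: add s1, s3, s7, s8.
From s3 via ϵ: add s0.
From s7 via ϵ: add s2.
From s8 via ϵ: add s13.
From s0 via ϵ: add s4.
From s13 via ϵ: add s5.
From s5 via ϵ: add s6.
No new states can be added; the closed set is {s0, s1, s2, s3, s4, s5, s6, s7, s8, s12, s13}.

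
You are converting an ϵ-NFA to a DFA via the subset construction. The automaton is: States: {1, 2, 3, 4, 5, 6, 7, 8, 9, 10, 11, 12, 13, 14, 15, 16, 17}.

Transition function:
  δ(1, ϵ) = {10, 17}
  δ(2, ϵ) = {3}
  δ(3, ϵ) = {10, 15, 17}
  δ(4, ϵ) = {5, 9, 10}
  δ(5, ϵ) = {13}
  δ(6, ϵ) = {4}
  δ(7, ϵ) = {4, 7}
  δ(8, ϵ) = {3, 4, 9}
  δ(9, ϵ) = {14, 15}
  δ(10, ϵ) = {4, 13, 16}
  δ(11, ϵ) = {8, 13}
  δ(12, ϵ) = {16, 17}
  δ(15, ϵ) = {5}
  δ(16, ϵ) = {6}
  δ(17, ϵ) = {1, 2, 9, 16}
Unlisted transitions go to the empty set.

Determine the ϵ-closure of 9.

Start with {9}.
From 9 via ϵ: add 14, 15.
From 15 via ϵ: add 5.
From 5 via ϵ: add 13.
No new states can be added; the closed set is {5, 9, 13, 14, 15}.

{5, 9, 13, 14, 15}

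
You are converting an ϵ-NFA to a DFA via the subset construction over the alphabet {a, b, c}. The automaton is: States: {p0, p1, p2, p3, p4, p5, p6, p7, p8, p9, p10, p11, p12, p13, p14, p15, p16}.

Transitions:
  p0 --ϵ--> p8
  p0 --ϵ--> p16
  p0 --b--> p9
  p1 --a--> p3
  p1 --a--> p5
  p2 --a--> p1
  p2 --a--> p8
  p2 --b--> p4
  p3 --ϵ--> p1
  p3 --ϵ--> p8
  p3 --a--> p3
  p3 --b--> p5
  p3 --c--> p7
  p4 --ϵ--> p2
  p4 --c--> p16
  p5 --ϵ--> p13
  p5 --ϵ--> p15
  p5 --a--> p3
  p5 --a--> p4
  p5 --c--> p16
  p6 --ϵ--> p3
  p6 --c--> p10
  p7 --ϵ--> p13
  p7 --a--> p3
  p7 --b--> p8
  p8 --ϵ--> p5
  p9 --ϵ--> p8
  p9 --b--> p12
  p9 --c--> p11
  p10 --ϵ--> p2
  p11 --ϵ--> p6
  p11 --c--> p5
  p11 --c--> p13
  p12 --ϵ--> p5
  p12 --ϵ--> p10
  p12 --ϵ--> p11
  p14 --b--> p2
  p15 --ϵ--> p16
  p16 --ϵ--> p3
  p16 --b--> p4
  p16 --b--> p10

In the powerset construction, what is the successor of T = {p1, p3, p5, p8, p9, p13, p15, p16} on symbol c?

p3 on c → {p7}.
p5 on c → {p16}.
p9 on c → {p11}.
No c-transition from p1, p8, p13, p15, p16.
Union after reading c: {p7, p11, p16}.
Now take the ϵ-closure:
From p7 via ϵ: add p13.
From p11 via ϵ: add p6.
From p16 via ϵ: add p3.
From p3 via ϵ: add p1, p8.
From p8 via ϵ: add p5.
From p5 via ϵ: add p15.
No new states can be added; the closed set is {p1, p3, p5, p6, p7, p8, p11, p13, p15, p16}.

{p1, p3, p5, p6, p7, p8, p11, p13, p15, p16}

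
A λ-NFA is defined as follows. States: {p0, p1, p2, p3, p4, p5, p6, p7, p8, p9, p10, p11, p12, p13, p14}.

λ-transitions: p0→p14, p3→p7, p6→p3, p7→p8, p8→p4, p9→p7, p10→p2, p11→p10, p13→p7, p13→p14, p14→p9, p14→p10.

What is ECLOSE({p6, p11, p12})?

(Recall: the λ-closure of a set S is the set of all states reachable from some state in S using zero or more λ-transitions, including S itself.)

{p2, p3, p4, p6, p7, p8, p10, p11, p12}

Start with {p6, p11, p12}.
From p6 via λ: add p3.
From p11 via λ: add p10.
From p3 via λ: add p7.
From p10 via λ: add p2.
From p7 via λ: add p8.
From p8 via λ: add p4.
No new states can be added; the closed set is {p2, p3, p4, p6, p7, p8, p10, p11, p12}.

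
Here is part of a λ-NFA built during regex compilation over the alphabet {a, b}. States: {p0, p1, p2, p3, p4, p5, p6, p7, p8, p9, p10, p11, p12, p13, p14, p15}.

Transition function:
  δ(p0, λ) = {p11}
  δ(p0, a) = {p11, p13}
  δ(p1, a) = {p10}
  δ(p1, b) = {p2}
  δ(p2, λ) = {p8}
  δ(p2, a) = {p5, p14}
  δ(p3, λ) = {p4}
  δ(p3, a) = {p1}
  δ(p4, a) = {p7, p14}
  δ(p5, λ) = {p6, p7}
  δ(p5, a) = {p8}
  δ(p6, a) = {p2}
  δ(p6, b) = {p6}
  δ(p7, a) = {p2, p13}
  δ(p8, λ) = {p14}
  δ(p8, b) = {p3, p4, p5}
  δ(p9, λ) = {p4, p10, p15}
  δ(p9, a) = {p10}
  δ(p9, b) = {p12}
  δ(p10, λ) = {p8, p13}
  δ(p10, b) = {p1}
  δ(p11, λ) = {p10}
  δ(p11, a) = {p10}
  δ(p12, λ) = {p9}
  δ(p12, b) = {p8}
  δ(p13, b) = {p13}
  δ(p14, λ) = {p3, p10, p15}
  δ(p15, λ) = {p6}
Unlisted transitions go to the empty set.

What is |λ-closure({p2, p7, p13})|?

Start with {p2, p7, p13}.
From p2 via λ: add p8.
From p8 via λ: add p14.
From p14 via λ: add p3, p10, p15.
From p3 via λ: add p4.
From p15 via λ: add p6.
λ-closure = {p2, p3, p4, p6, p7, p8, p10, p13, p14, p15}, which has 10 states.

10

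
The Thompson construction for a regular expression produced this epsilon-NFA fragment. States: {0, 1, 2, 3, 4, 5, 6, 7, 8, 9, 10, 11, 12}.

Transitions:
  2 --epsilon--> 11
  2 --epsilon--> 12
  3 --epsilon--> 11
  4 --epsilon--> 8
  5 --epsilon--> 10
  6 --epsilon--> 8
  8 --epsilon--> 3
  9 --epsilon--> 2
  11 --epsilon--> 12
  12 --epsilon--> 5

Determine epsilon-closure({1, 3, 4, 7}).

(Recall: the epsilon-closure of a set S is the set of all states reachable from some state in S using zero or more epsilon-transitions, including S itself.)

{1, 3, 4, 5, 7, 8, 10, 11, 12}

Start with {1, 3, 4, 7}.
From 3 via epsilon: add 11.
From 4 via epsilon: add 8.
From 11 via epsilon: add 12.
From 12 via epsilon: add 5.
From 5 via epsilon: add 10.
No new states can be added; the closed set is {1, 3, 4, 5, 7, 8, 10, 11, 12}.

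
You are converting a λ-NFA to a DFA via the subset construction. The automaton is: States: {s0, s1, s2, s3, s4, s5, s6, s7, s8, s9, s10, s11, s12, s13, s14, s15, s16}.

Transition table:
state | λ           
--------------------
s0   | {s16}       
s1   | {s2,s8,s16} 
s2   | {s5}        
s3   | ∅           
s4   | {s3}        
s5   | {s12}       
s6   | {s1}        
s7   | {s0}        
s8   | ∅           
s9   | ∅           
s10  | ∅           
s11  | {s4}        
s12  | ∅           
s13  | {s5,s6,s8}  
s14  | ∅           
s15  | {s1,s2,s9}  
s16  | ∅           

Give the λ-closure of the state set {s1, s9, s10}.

{s1, s2, s5, s8, s9, s10, s12, s16}

Start with {s1, s9, s10}.
From s1 via λ: add s2, s8, s16.
From s2 via λ: add s5.
From s5 via λ: add s12.
No new states can be added; the closed set is {s1, s2, s5, s8, s9, s10, s12, s16}.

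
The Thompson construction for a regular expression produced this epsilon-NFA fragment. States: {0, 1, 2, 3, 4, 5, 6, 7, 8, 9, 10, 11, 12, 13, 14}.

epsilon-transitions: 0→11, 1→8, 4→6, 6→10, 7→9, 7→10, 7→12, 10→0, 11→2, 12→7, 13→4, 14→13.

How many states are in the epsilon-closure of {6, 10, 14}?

8

Start with {6, 10, 14}.
From 10 via epsilon: add 0.
From 14 via epsilon: add 13.
From 0 via epsilon: add 11.
From 13 via epsilon: add 4.
From 11 via epsilon: add 2.
epsilon-closure = {0, 2, 4, 6, 10, 11, 13, 14}, which has 8 states.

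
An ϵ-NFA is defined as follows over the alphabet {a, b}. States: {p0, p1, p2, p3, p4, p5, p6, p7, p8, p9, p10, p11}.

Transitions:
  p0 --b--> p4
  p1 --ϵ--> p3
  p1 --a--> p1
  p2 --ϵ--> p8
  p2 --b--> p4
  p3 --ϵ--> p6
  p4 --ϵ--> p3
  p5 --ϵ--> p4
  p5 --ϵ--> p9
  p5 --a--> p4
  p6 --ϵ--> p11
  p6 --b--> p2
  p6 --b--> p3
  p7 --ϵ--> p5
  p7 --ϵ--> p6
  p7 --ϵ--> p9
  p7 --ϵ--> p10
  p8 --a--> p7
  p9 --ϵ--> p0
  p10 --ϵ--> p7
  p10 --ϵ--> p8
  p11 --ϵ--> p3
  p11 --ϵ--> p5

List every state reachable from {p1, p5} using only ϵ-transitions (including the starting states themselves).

Start with {p1, p5}.
From p1 via ϵ: add p3.
From p5 via ϵ: add p4, p9.
From p3 via ϵ: add p6.
From p9 via ϵ: add p0.
From p6 via ϵ: add p11.
No new states can be added; the closed set is {p0, p1, p3, p4, p5, p6, p9, p11}.

{p0, p1, p3, p4, p5, p6, p9, p11}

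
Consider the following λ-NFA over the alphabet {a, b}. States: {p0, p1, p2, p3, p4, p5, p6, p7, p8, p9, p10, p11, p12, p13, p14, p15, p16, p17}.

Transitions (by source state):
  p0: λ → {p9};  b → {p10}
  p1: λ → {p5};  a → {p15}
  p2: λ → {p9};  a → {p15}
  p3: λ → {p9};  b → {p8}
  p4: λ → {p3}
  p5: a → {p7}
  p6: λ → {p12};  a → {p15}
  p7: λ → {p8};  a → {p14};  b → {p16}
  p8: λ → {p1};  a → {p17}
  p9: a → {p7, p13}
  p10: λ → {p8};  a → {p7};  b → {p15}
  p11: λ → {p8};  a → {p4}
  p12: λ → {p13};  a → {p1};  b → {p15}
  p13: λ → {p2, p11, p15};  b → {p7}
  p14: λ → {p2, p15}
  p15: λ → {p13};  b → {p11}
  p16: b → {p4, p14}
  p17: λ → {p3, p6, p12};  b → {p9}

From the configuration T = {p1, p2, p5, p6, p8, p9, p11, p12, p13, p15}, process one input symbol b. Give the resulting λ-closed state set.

{p1, p2, p5, p7, p8, p9, p11, p13, p15}

p12 on b → {p15}.
p13 on b → {p7}.
p15 on b → {p11}.
No b-transition from p1, p2, p5, p6, p8, p9, p11.
Union after reading b: {p7, p11, p15}.
Now take the λ-closure:
From p7 via λ: add p8.
From p15 via λ: add p13.
From p8 via λ: add p1.
From p13 via λ: add p2.
From p1 via λ: add p5.
From p2 via λ: add p9.
No new states can be added; the closed set is {p1, p2, p5, p7, p8, p9, p11, p13, p15}.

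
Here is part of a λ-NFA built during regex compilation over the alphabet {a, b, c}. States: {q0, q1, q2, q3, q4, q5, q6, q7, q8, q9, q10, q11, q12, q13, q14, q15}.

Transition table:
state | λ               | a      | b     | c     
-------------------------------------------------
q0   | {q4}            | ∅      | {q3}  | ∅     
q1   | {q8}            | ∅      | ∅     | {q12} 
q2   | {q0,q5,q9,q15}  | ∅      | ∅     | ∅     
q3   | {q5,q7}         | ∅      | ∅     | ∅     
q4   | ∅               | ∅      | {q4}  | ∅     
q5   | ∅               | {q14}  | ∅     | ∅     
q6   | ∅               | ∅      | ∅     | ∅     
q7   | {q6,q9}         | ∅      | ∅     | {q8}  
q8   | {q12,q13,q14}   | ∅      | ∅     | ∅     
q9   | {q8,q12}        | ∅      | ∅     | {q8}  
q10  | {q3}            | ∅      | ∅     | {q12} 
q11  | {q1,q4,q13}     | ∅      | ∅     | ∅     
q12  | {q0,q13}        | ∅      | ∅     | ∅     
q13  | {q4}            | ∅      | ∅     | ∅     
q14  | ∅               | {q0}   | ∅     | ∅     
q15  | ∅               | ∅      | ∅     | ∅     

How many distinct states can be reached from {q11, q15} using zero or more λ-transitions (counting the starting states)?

9

Start with {q11, q15}.
From q11 via λ: add q1, q4, q13.
From q1 via λ: add q8.
From q8 via λ: add q12, q14.
From q12 via λ: add q0.
λ-closure = {q0, q1, q4, q8, q11, q12, q13, q14, q15}, which has 9 states.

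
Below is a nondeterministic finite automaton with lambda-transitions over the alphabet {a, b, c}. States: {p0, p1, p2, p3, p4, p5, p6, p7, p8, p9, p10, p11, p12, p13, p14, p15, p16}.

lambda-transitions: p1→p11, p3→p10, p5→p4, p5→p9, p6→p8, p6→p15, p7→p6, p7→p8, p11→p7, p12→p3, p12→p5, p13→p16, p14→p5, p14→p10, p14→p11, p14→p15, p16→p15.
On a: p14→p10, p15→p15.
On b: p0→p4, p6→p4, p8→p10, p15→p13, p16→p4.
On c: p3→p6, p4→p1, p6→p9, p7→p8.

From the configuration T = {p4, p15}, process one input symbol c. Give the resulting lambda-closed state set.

p4 on c → {p1}.
No c-transition from p15.
Union after reading c: {p1}.
Now take the lambda-closure:
From p1 via lambda: add p11.
From p11 via lambda: add p7.
From p7 via lambda: add p6, p8.
From p6 via lambda: add p15.
No new states can be added; the closed set is {p1, p6, p7, p8, p11, p15}.

{p1, p6, p7, p8, p11, p15}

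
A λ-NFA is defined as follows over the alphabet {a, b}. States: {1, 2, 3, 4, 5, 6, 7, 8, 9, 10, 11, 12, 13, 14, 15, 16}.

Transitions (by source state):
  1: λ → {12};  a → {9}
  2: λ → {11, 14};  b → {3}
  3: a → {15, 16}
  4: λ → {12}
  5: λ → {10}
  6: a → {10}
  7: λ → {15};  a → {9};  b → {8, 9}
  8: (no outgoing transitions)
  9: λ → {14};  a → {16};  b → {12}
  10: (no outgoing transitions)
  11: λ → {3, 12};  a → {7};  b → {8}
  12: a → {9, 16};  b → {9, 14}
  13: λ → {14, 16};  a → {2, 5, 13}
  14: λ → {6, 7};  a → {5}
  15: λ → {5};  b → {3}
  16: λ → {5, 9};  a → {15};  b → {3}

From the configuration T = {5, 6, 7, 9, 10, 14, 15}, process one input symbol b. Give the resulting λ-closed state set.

7 on b → {8, 9}.
9 on b → {12}.
15 on b → {3}.
No b-transition from 5, 6, 10, 14.
Union after reading b: {3, 8, 9, 12}.
Now take the λ-closure:
From 9 via λ: add 14.
From 14 via λ: add 6, 7.
From 7 via λ: add 15.
From 15 via λ: add 5.
From 5 via λ: add 10.
No new states can be added; the closed set is {3, 5, 6, 7, 8, 9, 10, 12, 14, 15}.

{3, 5, 6, 7, 8, 9, 10, 12, 14, 15}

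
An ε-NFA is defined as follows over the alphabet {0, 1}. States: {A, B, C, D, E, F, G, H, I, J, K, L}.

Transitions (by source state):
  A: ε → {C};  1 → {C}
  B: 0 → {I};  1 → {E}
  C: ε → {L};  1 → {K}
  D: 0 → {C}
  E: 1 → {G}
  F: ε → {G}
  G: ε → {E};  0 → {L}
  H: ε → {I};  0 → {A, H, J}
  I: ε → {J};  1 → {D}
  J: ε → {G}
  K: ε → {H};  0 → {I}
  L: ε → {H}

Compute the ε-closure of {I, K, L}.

{E, G, H, I, J, K, L}

Start with {I, K, L}.
From I via ε: add J.
From K via ε: add H.
From J via ε: add G.
From G via ε: add E.
No new states can be added; the closed set is {E, G, H, I, J, K, L}.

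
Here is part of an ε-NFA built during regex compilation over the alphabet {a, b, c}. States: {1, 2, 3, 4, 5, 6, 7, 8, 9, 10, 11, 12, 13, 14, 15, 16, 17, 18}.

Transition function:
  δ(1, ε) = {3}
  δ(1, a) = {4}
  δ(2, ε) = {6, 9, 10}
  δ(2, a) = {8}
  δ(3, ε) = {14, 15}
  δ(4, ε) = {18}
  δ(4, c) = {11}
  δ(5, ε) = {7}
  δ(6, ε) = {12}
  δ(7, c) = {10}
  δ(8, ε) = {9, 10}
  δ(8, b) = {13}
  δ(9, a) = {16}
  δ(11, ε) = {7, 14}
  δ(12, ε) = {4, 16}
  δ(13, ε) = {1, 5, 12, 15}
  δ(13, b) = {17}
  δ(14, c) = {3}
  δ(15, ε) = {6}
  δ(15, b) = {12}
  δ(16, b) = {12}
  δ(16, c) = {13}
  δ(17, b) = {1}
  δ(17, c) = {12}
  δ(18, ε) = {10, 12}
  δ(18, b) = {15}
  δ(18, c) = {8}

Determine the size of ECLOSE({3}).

9

Start with {3}.
From 3 via ε: add 14, 15.
From 15 via ε: add 6.
From 6 via ε: add 12.
From 12 via ε: add 4, 16.
From 4 via ε: add 18.
From 18 via ε: add 10.
ε-closure = {3, 4, 6, 10, 12, 14, 15, 16, 18}, which has 9 states.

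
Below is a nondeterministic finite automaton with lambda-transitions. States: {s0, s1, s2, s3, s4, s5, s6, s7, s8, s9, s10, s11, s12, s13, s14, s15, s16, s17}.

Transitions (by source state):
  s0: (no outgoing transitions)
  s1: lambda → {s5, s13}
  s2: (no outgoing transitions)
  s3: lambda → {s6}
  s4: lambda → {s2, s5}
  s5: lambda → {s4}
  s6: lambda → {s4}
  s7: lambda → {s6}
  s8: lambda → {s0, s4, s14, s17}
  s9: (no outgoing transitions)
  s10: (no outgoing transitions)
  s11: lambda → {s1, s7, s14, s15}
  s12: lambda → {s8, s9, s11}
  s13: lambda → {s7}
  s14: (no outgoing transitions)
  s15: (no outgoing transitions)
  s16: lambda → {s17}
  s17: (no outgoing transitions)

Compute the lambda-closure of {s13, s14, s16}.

{s2, s4, s5, s6, s7, s13, s14, s16, s17}

Start with {s13, s14, s16}.
From s13 via lambda: add s7.
From s16 via lambda: add s17.
From s7 via lambda: add s6.
From s6 via lambda: add s4.
From s4 via lambda: add s2, s5.
No new states can be added; the closed set is {s2, s4, s5, s6, s7, s13, s14, s16, s17}.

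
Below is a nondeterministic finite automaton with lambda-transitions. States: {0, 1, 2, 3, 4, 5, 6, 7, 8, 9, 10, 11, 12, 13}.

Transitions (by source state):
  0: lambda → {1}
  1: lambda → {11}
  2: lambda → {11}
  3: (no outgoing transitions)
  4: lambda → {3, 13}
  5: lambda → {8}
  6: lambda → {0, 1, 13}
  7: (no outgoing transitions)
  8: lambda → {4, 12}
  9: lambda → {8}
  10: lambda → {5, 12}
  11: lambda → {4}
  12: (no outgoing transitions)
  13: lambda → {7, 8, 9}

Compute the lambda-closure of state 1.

Start with {1}.
From 1 via lambda: add 11.
From 11 via lambda: add 4.
From 4 via lambda: add 3, 13.
From 13 via lambda: add 7, 8, 9.
From 8 via lambda: add 12.
No new states can be added; the closed set is {1, 3, 4, 7, 8, 9, 11, 12, 13}.

{1, 3, 4, 7, 8, 9, 11, 12, 13}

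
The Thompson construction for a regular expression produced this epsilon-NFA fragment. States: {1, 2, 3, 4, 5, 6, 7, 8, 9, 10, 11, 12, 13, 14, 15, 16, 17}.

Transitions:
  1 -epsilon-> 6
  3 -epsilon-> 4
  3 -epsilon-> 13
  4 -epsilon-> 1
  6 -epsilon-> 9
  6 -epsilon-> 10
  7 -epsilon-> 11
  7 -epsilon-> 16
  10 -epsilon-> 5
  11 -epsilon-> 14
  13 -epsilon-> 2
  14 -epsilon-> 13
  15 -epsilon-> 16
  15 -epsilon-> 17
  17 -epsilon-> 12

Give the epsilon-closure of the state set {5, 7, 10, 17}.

Start with {5, 7, 10, 17}.
From 7 via epsilon: add 11, 16.
From 17 via epsilon: add 12.
From 11 via epsilon: add 14.
From 14 via epsilon: add 13.
From 13 via epsilon: add 2.
No new states can be added; the closed set is {2, 5, 7, 10, 11, 12, 13, 14, 16, 17}.

{2, 5, 7, 10, 11, 12, 13, 14, 16, 17}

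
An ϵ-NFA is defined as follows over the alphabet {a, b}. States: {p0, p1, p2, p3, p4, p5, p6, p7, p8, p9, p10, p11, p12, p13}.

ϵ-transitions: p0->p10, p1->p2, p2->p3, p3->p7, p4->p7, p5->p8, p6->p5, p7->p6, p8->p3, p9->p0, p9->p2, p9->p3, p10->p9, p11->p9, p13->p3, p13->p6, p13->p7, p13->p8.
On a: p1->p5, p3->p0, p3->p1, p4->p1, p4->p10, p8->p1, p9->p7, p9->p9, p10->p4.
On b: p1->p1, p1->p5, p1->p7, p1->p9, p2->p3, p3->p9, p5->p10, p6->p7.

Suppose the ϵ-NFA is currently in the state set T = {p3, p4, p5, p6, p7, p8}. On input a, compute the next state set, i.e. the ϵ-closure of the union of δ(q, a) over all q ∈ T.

{p0, p1, p2, p3, p5, p6, p7, p8, p9, p10}

p3 on a → {p0, p1}.
p4 on a → {p1, p10}.
p8 on a → {p1}.
No a-transition from p5, p6, p7.
Union after reading a: {p0, p1, p10}.
Now take the ϵ-closure:
From p1 via ϵ: add p2.
From p10 via ϵ: add p9.
From p2 via ϵ: add p3.
From p3 via ϵ: add p7.
From p7 via ϵ: add p6.
From p6 via ϵ: add p5.
From p5 via ϵ: add p8.
No new states can be added; the closed set is {p0, p1, p2, p3, p5, p6, p7, p8, p9, p10}.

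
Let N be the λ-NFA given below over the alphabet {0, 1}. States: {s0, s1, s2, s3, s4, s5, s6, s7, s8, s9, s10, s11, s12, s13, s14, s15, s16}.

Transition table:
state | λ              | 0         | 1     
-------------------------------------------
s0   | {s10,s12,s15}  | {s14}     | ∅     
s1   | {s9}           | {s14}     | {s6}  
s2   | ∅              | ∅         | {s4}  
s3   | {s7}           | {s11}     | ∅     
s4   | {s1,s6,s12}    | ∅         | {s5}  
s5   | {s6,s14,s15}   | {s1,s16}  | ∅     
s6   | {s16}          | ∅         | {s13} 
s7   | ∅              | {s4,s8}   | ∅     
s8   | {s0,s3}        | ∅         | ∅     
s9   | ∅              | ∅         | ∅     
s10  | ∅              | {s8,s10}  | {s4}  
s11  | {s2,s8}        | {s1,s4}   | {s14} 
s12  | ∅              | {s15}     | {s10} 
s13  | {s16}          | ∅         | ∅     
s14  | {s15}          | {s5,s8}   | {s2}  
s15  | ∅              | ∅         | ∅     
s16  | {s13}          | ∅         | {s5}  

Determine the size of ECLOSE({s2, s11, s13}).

Start with {s2, s11, s13}.
From s11 via λ: add s8.
From s13 via λ: add s16.
From s8 via λ: add s0, s3.
From s0 via λ: add s10, s12, s15.
From s3 via λ: add s7.
λ-closure = {s0, s2, s3, s7, s8, s10, s11, s12, s13, s15, s16}, which has 11 states.

11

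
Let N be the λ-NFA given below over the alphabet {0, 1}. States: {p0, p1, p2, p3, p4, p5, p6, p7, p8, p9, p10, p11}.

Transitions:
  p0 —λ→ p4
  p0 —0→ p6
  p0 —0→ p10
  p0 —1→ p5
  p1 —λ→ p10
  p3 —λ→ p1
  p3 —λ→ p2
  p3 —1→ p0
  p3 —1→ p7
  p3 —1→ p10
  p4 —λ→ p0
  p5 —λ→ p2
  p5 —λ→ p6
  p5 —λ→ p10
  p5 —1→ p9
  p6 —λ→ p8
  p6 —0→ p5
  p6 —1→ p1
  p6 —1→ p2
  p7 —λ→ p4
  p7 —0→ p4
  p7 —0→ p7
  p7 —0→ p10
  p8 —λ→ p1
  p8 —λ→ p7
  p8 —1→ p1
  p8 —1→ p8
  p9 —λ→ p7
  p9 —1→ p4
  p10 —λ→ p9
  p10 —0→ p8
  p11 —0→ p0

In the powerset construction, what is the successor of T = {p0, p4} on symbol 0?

{p0, p1, p4, p6, p7, p8, p9, p10}

p0 on 0 → {p6, p10}.
No 0-transition from p4.
Union after reading 0: {p6, p10}.
Now take the λ-closure:
From p6 via λ: add p8.
From p10 via λ: add p9.
From p8 via λ: add p1, p7.
From p7 via λ: add p4.
From p4 via λ: add p0.
No new states can be added; the closed set is {p0, p1, p4, p6, p7, p8, p9, p10}.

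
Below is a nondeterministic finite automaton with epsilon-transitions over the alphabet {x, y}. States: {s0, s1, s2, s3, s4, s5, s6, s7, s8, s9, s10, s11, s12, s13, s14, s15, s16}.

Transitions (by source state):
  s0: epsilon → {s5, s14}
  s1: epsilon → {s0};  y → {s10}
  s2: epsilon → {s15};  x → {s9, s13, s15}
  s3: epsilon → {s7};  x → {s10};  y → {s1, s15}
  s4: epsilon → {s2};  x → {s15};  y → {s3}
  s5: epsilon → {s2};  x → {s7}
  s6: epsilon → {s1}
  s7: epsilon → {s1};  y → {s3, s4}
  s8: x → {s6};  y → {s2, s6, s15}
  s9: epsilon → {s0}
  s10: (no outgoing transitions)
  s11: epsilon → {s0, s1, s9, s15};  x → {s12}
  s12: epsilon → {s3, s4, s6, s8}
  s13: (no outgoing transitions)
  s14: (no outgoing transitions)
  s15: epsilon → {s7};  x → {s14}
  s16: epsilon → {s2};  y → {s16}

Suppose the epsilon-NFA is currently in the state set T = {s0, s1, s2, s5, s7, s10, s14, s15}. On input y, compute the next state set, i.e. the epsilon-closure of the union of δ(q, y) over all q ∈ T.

{s0, s1, s2, s3, s4, s5, s7, s10, s14, s15}

s1 on y → {s10}.
s7 on y → {s3, s4}.
No y-transition from s0, s2, s5, s10, s14, s15.
Union after reading y: {s3, s4, s10}.
Now take the epsilon-closure:
From s3 via epsilon: add s7.
From s4 via epsilon: add s2.
From s2 via epsilon: add s15.
From s7 via epsilon: add s1.
From s1 via epsilon: add s0.
From s0 via epsilon: add s5, s14.
No new states can be added; the closed set is {s0, s1, s2, s3, s4, s5, s7, s10, s14, s15}.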